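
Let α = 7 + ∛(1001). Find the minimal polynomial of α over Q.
m_α(x) = x^3 - 21x^2 + 147x - 1344

Set β = α - 7 = ∛(1001), so β^3 = 1001. Then (α - 7)^3 - 1001 = 0, i.e. α is a root of g(x) = (x - 7)^3 - 1001 = x^3 - 21x^2 + 147x - 1344. Since g(x) = h(x - 7) where h(x) = x^3 - 1001, and h is irreducible over Q (because 1001 is not a perfect cube, so h has no rational root, and a monic cubic with no rational root is irreducible), g is also irreducible (irreducibility is preserved under the substitution x → x - 7). Hence m_α(x) = x^3 - 21x^2 + 147x - 1344.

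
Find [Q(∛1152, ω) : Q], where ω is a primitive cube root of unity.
[Q(∛1152, ω) : Q] = 6

[Q(∛1152):Q] = 3 (min poly x^3 - 1152, irreducible since 1152 is not a perfect cube). [Q(ω):Q] = 2 (min poly x^2 + x + 1). Since Q(∛1152) ⊂ R and ω ∉ R, we have ω ∉ Q(∛1152), so x^2 + x + 1 remains irreducible over Q(∛1152) and [Q(∛1152, ω) : Q(∛1152)] = 2. By the tower law, [Q(∛1152, ω) : Q] = 3 · 2 = 6. (In fact Q(∛1152, ω) is the splitting field of x^3 - 1152 over Q.)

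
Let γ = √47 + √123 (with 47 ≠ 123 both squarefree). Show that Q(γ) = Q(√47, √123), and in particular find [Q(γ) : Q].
[Q(γ) : Q] = 4 (equivalently, Q(γ) = Q(√47, √123))

Obviously Q(γ) ⊆ Q(√47, √123), and [Q(√47, √123):Q] = 4 (since 47, 123 are distinct squarefree integers > 1 with 5781 not a perfect square). To show equality we compute the minimal polynomial of γ. From γ = √47 + √123: γ^2 = 47 + 2√(5781) + 123 = 170 + 2√(5781), so γ^2 - 170 = 2√(5781); squaring, (γ^2 - 170)^2 = 4·5781, i.e. γ^4 - 340γ^2 + 28900 - 23124 = 0, i.e. γ^4 - 340γ^2 + 5776 = 0. So γ is a root of x^4 - 340x^2 + 5776. This polynomial is irreducible over Q: it has no rational root (each ±√47 ± √123 is irrational), and any factorization into two quadratics over Q would force √(5781) ∈ Q (pairing opposite roots) or √47, √123 ∈ Q (other pairings), all impossible. Hence [Q(γ):Q] = 4 = [Q(√47, √123):Q], so Q(γ) = Q(√47, √123).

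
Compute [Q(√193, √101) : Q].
[Q(√193, √101) : Q] = 4

[Q(√193):Q] = 2 (min poly x^2 - 193, irreducible since 193 is squarefree > 1). For the top step, suppose √101 ∈ Q(√193), say √101 = c + d√193 with c, d ∈ Q. Squaring: 101 = c^2 + 193d^2 + 2cd√193. Since √193 ∉ Q this forces 2cd = 0. If d = 0 then √101 = c ∈ Q, contradicting 101 squarefree > 1. If c = 0 then 101 = 193d^2, so 193·101 = (193d)^2 is a perfect square in Q — but 193·101 = 19493 is not a perfect square (since 193 and 101 are distinct squarefree integers). Contradiction. Hence √101 ∉ Q(√193), so x^2 - 101 stays irreducible over Q(√193) and [Q(√193, √101) : Q(√193)] = 2. By the tower law, [Q(√193, √101) : Q] = 2 · 2 = 4.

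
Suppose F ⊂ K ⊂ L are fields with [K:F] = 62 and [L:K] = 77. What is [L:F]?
[L:F] = 4774

The tower law says that for any tower of field extensions F ⊂ K ⊂ L with finite degrees, [L:F] = [L:K] · [K:F]. Here this gives [L:F] = 77 · 62 = 4774.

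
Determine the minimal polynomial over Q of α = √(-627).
m_α(x) = x^2 + 627

α satisfies α^2 + 627 = 0, so x^2 + 627 annihilates α. Since d = -627 is squarefree and ≠ 1, it is not a perfect square in Q, so x^2 + 627 has no rational root and is therefore irreducible over Q (a degree-2 polynomial over a field is irreducible iff it has no root). Hence m_α(x) = x^2 + 627.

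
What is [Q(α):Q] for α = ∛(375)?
[Q(α):Q] = 3

The minimal polynomial of α is x^3 - 375, irreducible over Q since 375 is not a perfect cube (so x^3 - 375 has no rational root). Hence [Q(α):Q] = deg(m_α) = 3.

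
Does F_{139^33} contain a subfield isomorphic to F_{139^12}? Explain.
No: F_{139^12} is not a subfield of F_{139^33}

F_{p^m} embeds in F_{p^n} iff m | n. Here 12 ∤ 33 (since 33 = 2·12 + 9 with remainder 9 ≠ 0), so F_{139^12} is not a subfield of F_{139^33}. Equivalently: if it were, the tower law would give 12 = [F_{139^12}:F_139] dividing [F_{139^33}:F_139] = 33, contradiction.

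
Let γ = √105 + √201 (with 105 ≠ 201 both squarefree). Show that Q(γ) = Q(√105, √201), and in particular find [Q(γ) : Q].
[Q(γ) : Q] = 4 (equivalently, Q(γ) = Q(√105, √201))

Obviously Q(γ) ⊆ Q(√105, √201), and [Q(√105, √201):Q] = 4 (since 105, 201 are distinct squarefree integers > 1 with 21105 not a perfect square). To show equality we compute the minimal polynomial of γ. From γ = √105 + √201: γ^2 = 105 + 2√(21105) + 201 = 306 + 2√(21105), so γ^2 - 306 = 2√(21105); squaring, (γ^2 - 306)^2 = 4·21105, i.e. γ^4 - 612γ^2 + 93636 - 84420 = 0, i.e. γ^4 - 612γ^2 + 9216 = 0. So γ is a root of x^4 - 612x^2 + 9216. This polynomial is irreducible over Q: it has no rational root (each ±√105 ± √201 is irrational), and any factorization into two quadratics over Q would force √(21105) ∈ Q (pairing opposite roots) or √105, √201 ∈ Q (other pairings), all impossible. Hence [Q(γ):Q] = 4 = [Q(√105, √201):Q], so Q(γ) = Q(√105, √201).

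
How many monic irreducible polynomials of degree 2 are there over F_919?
There are 421821 monic irreducible polynomials of degree 2 over F_919

Each element of F_{919^2} that lies in no proper subfield is a root of exactly one monic irreducible of degree 2 over F_919, and each such polynomial has 2 distinct roots in F_{919^2}. By Möbius inversion the count is N_919(2) = (1/2) Σ_{d|2} μ(2/d) · 919^d = (1/2)(μ(2)·919^1 + μ(1)·919^2) = 843642/2 = 421821.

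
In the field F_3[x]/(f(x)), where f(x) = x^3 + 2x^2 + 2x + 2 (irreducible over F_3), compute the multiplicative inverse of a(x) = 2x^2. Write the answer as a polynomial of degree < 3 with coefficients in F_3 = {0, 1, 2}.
a(x)^(-1) ≡ x^2 + x (mod f(x))

Since f is irreducible over F_3, F_3[x]/(f) is a field and a(x) ≠ 0 has an inverse. Apply the extended Euclidean algorithm to f(x) and a(x) in F_3[x]: f(x) = (2x + 1)·a(x) + (2x + 2);  a(x) = (x + 2)·(2x + 2) + (2). The last nonzero remainder is the constant 2 = gcd(f, a) in F_3. Back-substituting through the division chain expresses 2 = s(x)·a(x) + t(x)·f(x) with s(x) ≡ 2x^2 + 2x (mod f), so (2x^2 + 2x)·a(x) ≡ 2 (mod f). Multiplying by 2^(-1) ≡ 2 in F_3 gives a(x)^(-1) ≡ 2·(2x^2 + 2x) ≡ x^2 + x (mod f). Check: (2x^2)·(x^2 + x) = 2x^4 + 2x^3 ≡ 1 (mod x^3 + 2x^2 + 2x + 2).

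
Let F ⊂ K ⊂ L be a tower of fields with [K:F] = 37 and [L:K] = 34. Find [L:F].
[L:F] = 1258

The tower law says that for any tower of field extensions F ⊂ K ⊂ L with finite degrees, [L:F] = [L:K] · [K:F]. Here this gives [L:F] = 34 · 37 = 1258.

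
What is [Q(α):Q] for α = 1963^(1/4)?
[Q(α):Q] = 4

α is a root of x^4 - 1963. By Eisenstein's criterion at the prime p = 13 (which divides the constant term 1963 but p^2 = 169 does not, since 1963 is squarefree), x^4 - 1963 is irreducible over Q. Hence [Q(α):Q] = 4.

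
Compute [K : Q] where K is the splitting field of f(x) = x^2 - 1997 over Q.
[K : Q] = 2

f(x) = x^2 - 1997 factors as (x - √1997)(x + √1997). The splitting field is K = Q(√1997). Since 1997 is squarefree and > 1, it is not a perfect square, so x^2 - 1997 is irreducible over Q and [Q(√1997) : Q] = 2. Hence [K : Q] = 2.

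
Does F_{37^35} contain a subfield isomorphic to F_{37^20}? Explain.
No: F_{37^20} is not a subfield of F_{37^35}

F_{p^m} embeds in F_{p^n} iff m | n. Here 20 ∤ 35 (since 35 = 1·20 + 15 with remainder 15 ≠ 0), so F_{37^20} is not a subfield of F_{37^35}. Equivalently: if it were, the tower law would give 20 = [F_{37^20}:F_37] dividing [F_{37^35}:F_37] = 35, contradiction.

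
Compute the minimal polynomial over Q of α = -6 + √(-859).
m_α(x) = x^2 + 12x + 895

From α + 6 = √(-859), squaring gives (α + 6)^2 = -859, i.e. α^2 + 12α + 36 = -859, so α^2 + 12α + 895 = 0. The discriminant of x^2 + 12x + 895 is (12)^2 - 4·(895) = 144 - 3580 = -3436, and 4·(-859) is not a perfect square in Q since -859 is squarefree and ≠ 1. Hence x^2 + 12x + 895 is irreducible over Q and is the minimal polynomial of α.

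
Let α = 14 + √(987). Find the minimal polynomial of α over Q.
m_α(x) = x^2 - 28x - 791

From α - 14 = √(987), squaring gives (α - 14)^2 = 987, i.e. α^2 - 28α + 196 = 987, so α^2 - 28α - 791 = 0. The discriminant of x^2 - 28x - 791 is (-28)^2 - 4·(-791) = 784 + 3164 = 3948, and 4·(987) is not a perfect square in Q since 987 is squarefree and ≠ 1. Hence x^2 - 28x - 791 is irreducible over Q and is the minimal polynomial of α.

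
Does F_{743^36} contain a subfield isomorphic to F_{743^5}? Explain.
No: F_{743^5} is not a subfield of F_{743^36}

F_{p^m} embeds in F_{p^n} iff m | n. Here 5 ∤ 36 (since 36 = 7·5 + 1 with remainder 1 ≠ 0), so F_{743^5} is not a subfield of F_{743^36}. Equivalently: if it were, the tower law would give 5 = [F_{743^5}:F_743] dividing [F_{743^36}:F_743] = 36, contradiction.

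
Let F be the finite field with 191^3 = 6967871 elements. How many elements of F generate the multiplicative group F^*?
There are φ(6967870) = 2021760 primitive elements

F_q^* is cyclic of order q - 1 = 6967870. A cyclic group of order m has exactly φ(m) generators. Here m = 6967870 = 2 · 5 · 7 · 13^2 · 19 · 31, so the number of primitive elements is φ(6967870) = 2021760.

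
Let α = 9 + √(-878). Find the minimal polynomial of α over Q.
m_α(x) = x^2 - 18x + 959

From α - 9 = √(-878), squaring gives (α - 9)^2 = -878, i.e. α^2 - 18α + 81 = -878, so α^2 - 18α + 959 = 0. The discriminant of x^2 - 18x + 959 is (-18)^2 - 4·(959) = 324 - 3836 = -3512, and 4·(-878) is not a perfect square in Q since -878 is squarefree and ≠ 1. Hence x^2 - 18x + 959 is irreducible over Q and is the minimal polynomial of α.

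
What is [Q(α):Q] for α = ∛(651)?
[Q(α):Q] = 3

The minimal polynomial of α is x^3 - 651, irreducible over Q since 651 is not a perfect cube (so x^3 - 651 has no rational root). Hence [Q(α):Q] = deg(m_α) = 3.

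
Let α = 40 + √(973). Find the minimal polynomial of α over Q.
m_α(x) = x^2 - 80x + 627

From α - 40 = √(973), squaring gives (α - 40)^2 = 973, i.e. α^2 - 80α + 1600 = 973, so α^2 - 80α + 627 = 0. The discriminant of x^2 - 80x + 627 is (-80)^2 - 4·(627) = 6400 - 2508 = 3892, and 4·(973) is not a perfect square in Q since 973 is squarefree and ≠ 1. Hence x^2 - 80x + 627 is irreducible over Q and is the minimal polynomial of α.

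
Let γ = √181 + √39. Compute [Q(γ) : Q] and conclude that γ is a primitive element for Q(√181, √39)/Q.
[Q(γ) : Q] = 4 (equivalently, Q(γ) = Q(√181, √39))

Obviously Q(γ) ⊆ Q(√181, √39), and [Q(√181, √39):Q] = 4 (since 181, 39 are distinct squarefree integers > 1 with 7059 not a perfect square). To show equality we compute the minimal polynomial of γ. From γ = √181 + √39: γ^2 = 181 + 2√(7059) + 39 = 220 + 2√(7059), so γ^2 - 220 = 2√(7059); squaring, (γ^2 - 220)^2 = 4·7059, i.e. γ^4 - 440γ^2 + 48400 - 28236 = 0, i.e. γ^4 - 440γ^2 + 20164 = 0. So γ is a root of x^4 - 440x^2 + 20164. This polynomial is irreducible over Q: it has no rational root (each ±√181 ± √39 is irrational), and any factorization into two quadratics over Q would force √(7059) ∈ Q (pairing opposite roots) or √181, √39 ∈ Q (other pairings), all impossible. Hence [Q(γ):Q] = 4 = [Q(√181, √39):Q], so Q(γ) = Q(√181, √39).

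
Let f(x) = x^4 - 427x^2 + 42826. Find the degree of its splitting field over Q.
[K : Q] = 4

Solving the quadratic in x^2: x^2 = (427 ± √(427^2 - 4·42826))/2 = (427 ± √11025)/2 = (427 ± 105)/2, giving x^2 = 161 or x^2 = 266. So f(x) = (x^2 - 161)(x^2 - 266) and the roots of f are ±√161, ±√266. Hence the splitting field is K = Q(√161, √266). Since 161 and 266 are distinct squarefree integers > 1, their product 42826 is not a perfect square, so √266 ∉ Q(√161). By the tower law [K:Q] = [Q(√161,√266):Q(√161)] · [Q(√161):Q] = 2 · 2 = 4.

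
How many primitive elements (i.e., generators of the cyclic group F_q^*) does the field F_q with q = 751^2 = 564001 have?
There are φ(564000) = 147200 primitive elements

F_q^* is cyclic of order q - 1 = 564000. A cyclic group of order m has exactly φ(m) generators. Here m = 564000 = 2^5 · 3 · 5^3 · 47, so the number of primitive elements is φ(564000) = 147200.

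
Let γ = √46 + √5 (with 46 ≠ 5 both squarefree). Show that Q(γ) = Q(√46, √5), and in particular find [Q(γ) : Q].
[Q(γ) : Q] = 4 (equivalently, Q(γ) = Q(√46, √5))

Obviously Q(γ) ⊆ Q(√46, √5), and [Q(√46, √5):Q] = 4 (since 46, 5 are distinct squarefree integers > 1 with 230 not a perfect square). To show equality we compute the minimal polynomial of γ. From γ = √46 + √5: γ^2 = 46 + 2√(230) + 5 = 51 + 2√(230), so γ^2 - 51 = 2√(230); squaring, (γ^2 - 51)^2 = 4·230, i.e. γ^4 - 102γ^2 + 2601 - 920 = 0, i.e. γ^4 - 102γ^2 + 1681 = 0. So γ is a root of x^4 - 102x^2 + 1681. This polynomial is irreducible over Q: it has no rational root (each ±√46 ± √5 is irrational), and any factorization into two quadratics over Q would force √(230) ∈ Q (pairing opposite roots) or √46, √5 ∈ Q (other pairings), all impossible. Hence [Q(γ):Q] = 4 = [Q(√46, √5):Q], so Q(γ) = Q(√46, √5).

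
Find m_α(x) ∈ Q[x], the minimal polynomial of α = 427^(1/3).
m_α(x) = x^3 - 427

α satisfies α^3 = 427, so x^3 - 427 annihilates α. By the rational root test, a rational root p/q (in lowest terms) of x^3 - 427 would satisfy p^3 = 427 q^3, forcing q = 1 and p^3 = 427; but 427 is not a perfect cube, contradiction. A monic cubic over Q with no rational root is irreducible (any nontrivial factorization would include a linear factor). Hence x^3 - 427 is the minimal polynomial of α, and in particular [Q(α):Q] = 3.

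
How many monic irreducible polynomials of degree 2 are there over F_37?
There are 666 monic irreducible polynomials of degree 2 over F_37

Each element of F_{37^2} that lies in no proper subfield is a root of exactly one monic irreducible of degree 2 over F_37, and each such polynomial has 2 distinct roots in F_{37^2}. By Möbius inversion the count is N_37(2) = (1/2) Σ_{d|2} μ(2/d) · 37^d = (1/2)(μ(2)·37^1 + μ(1)·37^2) = 1332/2 = 666.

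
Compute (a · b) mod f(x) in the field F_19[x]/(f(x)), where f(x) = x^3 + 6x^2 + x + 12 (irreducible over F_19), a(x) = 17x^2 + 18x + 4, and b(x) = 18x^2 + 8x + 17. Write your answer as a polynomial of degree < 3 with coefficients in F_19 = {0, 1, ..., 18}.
a · b ≡ 18x + 12 (mod f(x))

Multiply in F_19[x]: a(x)·b(x) = (17x^2 + 18x + 4)·(18x^2 + 8x + 17) = 2x^4 + 4x^3 + 11x^2 + 15x + 11. This has degree ≥ 3, so divide by f(x) over F_19: 2x^4 + 4x^3 + 11x^2 + 15x + 11 = (2x + 11)·(x^3 + 6x^2 + x + 12) + (18x + 12). Hence a·b ≡ 18x + 12 (mod f). (F_19[x]/(f) is a field with 19^3 = 6859 elements since f is irreducible of degree 3.)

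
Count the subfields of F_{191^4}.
F_{191^4} has 3 subfields

The subfields of F_{p^n} are exactly the fields F_{p^d} for d | n (each is the fixed field of the unique index-d subgroup of Gal(F_{p^n}/F_p) ≅ Z/nZ). The divisors of n = 4 are {1, 2, 4}, giving 3 subfields: F_{191^1}, F_{191^2}, F_{191^4}.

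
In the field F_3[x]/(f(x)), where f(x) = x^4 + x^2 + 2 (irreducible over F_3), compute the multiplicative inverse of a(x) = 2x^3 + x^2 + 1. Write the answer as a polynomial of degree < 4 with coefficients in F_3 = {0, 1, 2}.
a(x)^(-1) ≡ 2x^2 + 2x + 1 (mod f(x))

Since f is irreducible over F_3, F_3[x]/(f) is a field and a(x) ≠ 0 has an inverse. Apply the extended Euclidean algorithm to f(x) and a(x) in F_3[x]: f(x) = (2x + 2)·a(x) + (2x^2 + x);  a(x) = (x)·(2x^2 + x) + (1). The last nonzero remainder is the constant 1 = gcd(f, a) in F_3. Back-substituting through the division chain expresses 1 = s(x)·a(x) + t(x)·f(x) with s(x) ≡ 2x^2 + 2x + 1 (mod f), so a(x)^(-1) ≡ s(x) = 2x^2 + 2x + 1 (mod f). Check: (2x^3 + x^2 + 1)·(2x^2 + 2x + 1) = x^5 + x^3 + 2x + 1 ≡ 1 (mod x^4 + x^2 + 2).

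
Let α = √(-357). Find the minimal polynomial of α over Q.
m_α(x) = x^2 + 357

α satisfies α^2 + 357 = 0, so x^2 + 357 annihilates α. Since d = -357 is squarefree and ≠ 1, it is not a perfect square in Q, so x^2 + 357 has no rational root and is therefore irreducible over Q (a degree-2 polynomial over a field is irreducible iff it has no root). Hence m_α(x) = x^2 + 357.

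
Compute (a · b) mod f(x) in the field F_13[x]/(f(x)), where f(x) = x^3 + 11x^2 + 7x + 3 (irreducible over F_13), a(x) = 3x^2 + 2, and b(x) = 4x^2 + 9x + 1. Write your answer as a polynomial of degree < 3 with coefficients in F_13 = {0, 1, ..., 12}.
a · b ≡ 3x^2 + 2x + 5 (mod f(x))

Multiply in F_13[x]: a(x)·b(x) = (3x^2 + 2)·(4x^2 + 9x + 1) = 12x^4 + x^3 + 11x^2 + 5x + 2. This has degree ≥ 3, so divide by f(x) over F_13: 12x^4 + x^3 + 11x^2 + 5x + 2 = (12x + 12)·(x^3 + 11x^2 + 7x + 3) + (3x^2 + 2x + 5). Hence a·b ≡ 3x^2 + 2x + 5 (mod f). (F_13[x]/(f) is a field with 13^3 = 2197 elements since f is irreducible of degree 3.)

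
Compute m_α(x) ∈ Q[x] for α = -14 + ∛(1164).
m_α(x) = x^3 + 42x^2 + 588x + 1580

Set β = α + 14 = ∛(1164), so β^3 = 1164. Then (α + 14)^3 - 1164 = 0, i.e. α is a root of g(x) = (x + 14)^3 - 1164 = x^3 + 42x^2 + 588x + 1580. Since g(x) = h(x + 14) where h(x) = x^3 - 1164, and h is irreducible over Q (because 1164 is not a perfect cube, so h has no rational root, and a monic cubic with no rational root is irreducible), g is also irreducible (irreducibility is preserved under the substitution x → x + 14). Hence m_α(x) = x^3 + 42x^2 + 588x + 1580.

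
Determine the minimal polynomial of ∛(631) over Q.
m_α(x) = x^3 - 631

α satisfies α^3 = 631, so x^3 - 631 annihilates α. By the rational root test, a rational root p/q (in lowest terms) of x^3 - 631 would satisfy p^3 = 631 q^3, forcing q = 1 and p^3 = 631; but 631 is not a perfect cube, contradiction. A monic cubic over Q with no rational root is irreducible (any nontrivial factorization would include a linear factor). Hence x^3 - 631 is the minimal polynomial of α, and in particular [Q(α):Q] = 3.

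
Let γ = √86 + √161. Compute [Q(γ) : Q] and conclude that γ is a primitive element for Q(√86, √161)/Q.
[Q(γ) : Q] = 4 (equivalently, Q(γ) = Q(√86, √161))

Obviously Q(γ) ⊆ Q(√86, √161), and [Q(√86, √161):Q] = 4 (since 86, 161 are distinct squarefree integers > 1 with 13846 not a perfect square). To show equality we compute the minimal polynomial of γ. From γ = √86 + √161: γ^2 = 86 + 2√(13846) + 161 = 247 + 2√(13846), so γ^2 - 247 = 2√(13846); squaring, (γ^2 - 247)^2 = 4·13846, i.e. γ^4 - 494γ^2 + 61009 - 55384 = 0, i.e. γ^4 - 494γ^2 + 5625 = 0. So γ is a root of x^4 - 494x^2 + 5625. This polynomial is irreducible over Q: it has no rational root (each ±√86 ± √161 is irrational), and any factorization into two quadratics over Q would force √(13846) ∈ Q (pairing opposite roots) or √86, √161 ∈ Q (other pairings), all impossible. Hence [Q(γ):Q] = 4 = [Q(√86, √161):Q], so Q(γ) = Q(√86, √161).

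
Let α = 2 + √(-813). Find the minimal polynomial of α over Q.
m_α(x) = x^2 - 4x + 817

From α - 2 = √(-813), squaring gives (α - 2)^2 = -813, i.e. α^2 - 4α + 4 = -813, so α^2 - 4α + 817 = 0. The discriminant of x^2 - 4x + 817 is (-4)^2 - 4·(817) = 16 - 3268 = -3252, and 4·(-813) is not a perfect square in Q since -813 is squarefree and ≠ 1. Hence x^2 - 4x + 817 is irreducible over Q and is the minimal polynomial of α.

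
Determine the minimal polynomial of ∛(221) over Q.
m_α(x) = x^3 - 221

α satisfies α^3 = 221, so x^3 - 221 annihilates α. By the rational root test, a rational root p/q (in lowest terms) of x^3 - 221 would satisfy p^3 = 221 q^3, forcing q = 1 and p^3 = 221; but 221 is not a perfect cube, contradiction. A monic cubic over Q with no rational root is irreducible (any nontrivial factorization would include a linear factor). Hence x^3 - 221 is the minimal polynomial of α, and in particular [Q(α):Q] = 3.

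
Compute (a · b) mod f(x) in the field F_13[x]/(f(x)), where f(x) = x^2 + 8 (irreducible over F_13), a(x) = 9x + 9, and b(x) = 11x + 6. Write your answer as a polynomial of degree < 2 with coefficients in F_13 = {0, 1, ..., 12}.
a · b ≡ 10x + 3 (mod f(x))

Multiply in F_13[x]: a(x)·b(x) = (9x + 9)·(11x + 6) = 8x^2 + 10x + 2. This has degree ≥ 2, so divide by f(x) over F_13: 8x^2 + 10x + 2 = (8)·(x^2 + 8) + (10x + 3). Hence a·b ≡ 10x + 3 (mod f). (F_13[x]/(f) is a field with 13^2 = 169 elements since f is irreducible of degree 2.)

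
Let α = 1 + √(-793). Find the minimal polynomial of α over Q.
m_α(x) = x^2 - 2x + 794

From α - 1 = √(-793), squaring gives (α - 1)^2 = -793, i.e. α^2 - 2α + 1 = -793, so α^2 - 2α + 794 = 0. The discriminant of x^2 - 2x + 794 is (-2)^2 - 4·(794) = 4 - 3176 = -3172, and 4·(-793) is not a perfect square in Q since -793 is squarefree and ≠ 1. Hence x^2 - 2x + 794 is irreducible over Q and is the minimal polynomial of α.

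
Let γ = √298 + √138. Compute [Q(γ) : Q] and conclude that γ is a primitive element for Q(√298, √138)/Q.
[Q(γ) : Q] = 4 (equivalently, Q(γ) = Q(√298, √138))

Obviously Q(γ) ⊆ Q(√298, √138), and [Q(√298, √138):Q] = 4 (since 298, 138 are distinct squarefree integers > 1 with 41124 not a perfect square). To show equality we compute the minimal polynomial of γ. From γ = √298 + √138: γ^2 = 298 + 2√(41124) + 138 = 436 + 2√(41124), so γ^2 - 436 = 2√(41124); squaring, (γ^2 - 436)^2 = 4·41124, i.e. γ^4 - 872γ^2 + 190096 - 164496 = 0, i.e. γ^4 - 872γ^2 + 25600 = 0. So γ is a root of x^4 - 872x^2 + 25600. This polynomial is irreducible over Q: it has no rational root (each ±√298 ± √138 is irrational), and any factorization into two quadratics over Q would force √(41124) ∈ Q (pairing opposite roots) or √298, √138 ∈ Q (other pairings), all impossible. Hence [Q(γ):Q] = 4 = [Q(√298, √138):Q], so Q(γ) = Q(√298, √138).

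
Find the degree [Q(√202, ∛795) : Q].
[Q(√202, ∛795) : Q] = 6

Let L = Q(√202, ∛795). Since Q(√202) ⊂ L and [Q(√202):Q] = 2, the tower law gives 2 | [L:Q]. Likewise Q(∛795) ⊂ L with [Q(∛795):Q] = 3 (because 795 is not a perfect cube), so 3 | [L:Q]. As gcd(2,3) = 1, [L:Q] is divisible by 6. Conversely L is generated over Q by √202 and ∛795, so [L:Q] ≤ 2·3 = 6. Therefore [Q(√202, ∛795) : Q] = 6.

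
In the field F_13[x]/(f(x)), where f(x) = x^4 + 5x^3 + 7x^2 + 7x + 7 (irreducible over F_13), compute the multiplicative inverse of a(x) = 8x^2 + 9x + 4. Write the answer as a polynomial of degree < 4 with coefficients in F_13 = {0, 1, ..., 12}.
a(x)^(-1) ≡ 12x^3 + 9x^2 + 12x + 5 (mod f(x))

Since f is irreducible over F_13, F_13[x]/(f) is a field and a(x) ≠ 0 has an inverse. Apply the extended Euclidean algorithm to f(x) and a(x) in F_13[x]: f(x) = (5x^2 + 8x + 4)·a(x) + (4x + 4);  a(x) = (2x + 10)·(4x + 4) + (3). The last nonzero remainder is the constant 3 = gcd(f, a) in F_13. Back-substituting through the division chain expresses 3 = s(x)·a(x) + t(x)·f(x) with s(x) ≡ 10x^3 + x^2 + 10x + 2 (mod f), so (10x^3 + x^2 + 10x + 2)·a(x) ≡ 3 (mod f). Multiplying by 3^(-1) ≡ 9 in F_13 gives a(x)^(-1) ≡ 9·(10x^3 + x^2 + 10x + 2) ≡ 12x^3 + 9x^2 + 12x + 5 (mod f). Check: (8x^2 + 9x + 4)·(12x^3 + 9x^2 + 12x + 5) = 5x^5 + 11x^4 + 4x^3 + 2x^2 + 2x + 7 ≡ 1 (mod x^4 + 5x^3 + 7x^2 + 7x + 7).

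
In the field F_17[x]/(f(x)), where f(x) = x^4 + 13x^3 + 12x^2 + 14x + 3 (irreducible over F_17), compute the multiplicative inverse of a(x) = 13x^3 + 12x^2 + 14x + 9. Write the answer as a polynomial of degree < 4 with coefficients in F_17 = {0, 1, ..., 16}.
a(x)^(-1) ≡ 6x^3 + 11x^2 + x + 10 (mod f(x))

Since f is irreducible over F_17, F_17[x]/(f) is a field and a(x) ≠ 0 has an inverse. Apply the extended Euclidean algorithm to f(x) and a(x) in F_17[x]: f(x) = (4x + 13)·a(x) + (4x^2 + 5);  a(x) = (16x + 3)·(4x^2 + 5) + (2x + 11);  (4x^2 + 5) = (2x + 6)·(2x + 11) + (7). The last nonzero remainder is the constant 7 = gcd(f, a) in F_17. Back-substituting through the division chain expresses 7 = s(x)·a(x) + t(x)·f(x) with s(x) ≡ 8x^3 + 9x^2 + 7x + 2 (mod f), so (8x^3 + 9x^2 + 7x + 2)·a(x) ≡ 7 (mod f). Multiplying by 7^(-1) ≡ 5 in F_17 gives a(x)^(-1) ≡ 5·(8x^3 + 9x^2 + 7x + 2) ≡ 6x^3 + 11x^2 + x + 10 (mod f). Check: (13x^3 + 12x^2 + 14x + 9)·(6x^3 + 11x^2 + x + 10) = 10x^6 + 11x^5 + 8x^4 + 10x^3 + 12x^2 + 13x + 5 ≡ 1 (mod x^4 + 13x^3 + 12x^2 + 14x + 3).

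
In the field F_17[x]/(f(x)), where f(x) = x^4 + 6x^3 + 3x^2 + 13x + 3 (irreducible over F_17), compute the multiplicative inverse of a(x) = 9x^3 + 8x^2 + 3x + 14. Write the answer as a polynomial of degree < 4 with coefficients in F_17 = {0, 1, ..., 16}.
a(x)^(-1) ≡ 3x^3 + 6x^2 + 7 (mod f(x))

Since f is irreducible over F_17, F_17[x]/(f) is a field and a(x) ≠ 0 has an inverse. Apply the extended Euclidean algorithm to f(x) and a(x) in F_17[x]: f(x) = (2x + 14)·a(x) + (4x^2 + 11x + 11);  a(x) = (15x + 16)·(4x^2 + 11x + 11) + (2x + 8);  (4x^2 + 11x + 11) = (2x + 6)·(2x + 8) + (14). The last nonzero remainder is the constant 14 = gcd(f, a) in F_17. Back-substituting through the division chain expresses 14 = s(x)·a(x) + t(x)·f(x) with s(x) ≡ 8x^3 + 16x^2 + 13 (mod f), so (8x^3 + 16x^2 + 13)·a(x) ≡ 14 (mod f). Multiplying by 14^(-1) ≡ 11 in F_17 gives a(x)^(-1) ≡ 11·(8x^3 + 16x^2 + 13) ≡ 3x^3 + 6x^2 + 7 (mod f). Check: (9x^3 + 8x^2 + 3x + 14)·(3x^3 + 6x^2 + 7) = 10x^6 + 10x^5 + 6x^4 + 4x^3 + 4x^2 + 4x + 13 ≡ 1 (mod x^4 + 6x^3 + 3x^2 + 13x + 3).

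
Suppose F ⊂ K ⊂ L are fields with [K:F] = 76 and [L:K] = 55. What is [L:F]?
[L:F] = 4180

The tower law says that for any tower of field extensions F ⊂ K ⊂ L with finite degrees, [L:F] = [L:K] · [K:F]. Here this gives [L:F] = 55 · 76 = 4180.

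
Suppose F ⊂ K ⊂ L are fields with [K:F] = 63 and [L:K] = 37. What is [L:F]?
[L:F] = 2331

The tower law says that for any tower of field extensions F ⊂ K ⊂ L with finite degrees, [L:F] = [L:K] · [K:F]. Here this gives [L:F] = 37 · 63 = 2331.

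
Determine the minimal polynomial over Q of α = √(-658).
m_α(x) = x^2 + 658

α satisfies α^2 + 658 = 0, so x^2 + 658 annihilates α. Since d = -658 is squarefree and ≠ 1, it is not a perfect square in Q, so x^2 + 658 has no rational root and is therefore irreducible over Q (a degree-2 polynomial over a field is irreducible iff it has no root). Hence m_α(x) = x^2 + 658.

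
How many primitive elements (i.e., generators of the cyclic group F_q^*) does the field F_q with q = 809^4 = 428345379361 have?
There are φ(428345379360) = 112521830400 primitive elements

F_q^* is cyclic of order q - 1 = 428345379360. A cyclic group of order m has exactly φ(m) generators. Here m = 428345379360 = 2^5 · 3^4 · 5 · 101 · 229 · 1429, so the number of primitive elements is φ(428345379360) = 112521830400.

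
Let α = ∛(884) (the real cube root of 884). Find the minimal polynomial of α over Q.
m_α(x) = x^3 - 884

α satisfies α^3 = 884, so x^3 - 884 annihilates α. By the rational root test, a rational root p/q (in lowest terms) of x^3 - 884 would satisfy p^3 = 884 q^3, forcing q = 1 and p^3 = 884; but 884 is not a perfect cube, contradiction. A monic cubic over Q with no rational root is irreducible (any nontrivial factorization would include a linear factor). Hence x^3 - 884 is the minimal polynomial of α, and in particular [Q(α):Q] = 3.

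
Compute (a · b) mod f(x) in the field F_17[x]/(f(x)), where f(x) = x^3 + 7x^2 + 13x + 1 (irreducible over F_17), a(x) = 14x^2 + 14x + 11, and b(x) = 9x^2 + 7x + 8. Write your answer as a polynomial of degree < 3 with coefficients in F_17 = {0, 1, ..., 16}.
a · b ≡ 13x^2 + 15x + 15 (mod f(x))

Multiply in F_17[x]: a(x)·b(x) = (14x^2 + 14x + 11)·(9x^2 + 7x + 8) = 7x^4 + 3x^3 + 3x^2 + 2x + 3. This has degree ≥ 3, so divide by f(x) over F_17: 7x^4 + 3x^3 + 3x^2 + 2x + 3 = (7x + 5)·(x^3 + 7x^2 + 13x + 1) + (13x^2 + 15x + 15). Hence a·b ≡ 13x^2 + 15x + 15 (mod f). (F_17[x]/(f) is a field with 17^3 = 4913 elements since f is irreducible of degree 3.)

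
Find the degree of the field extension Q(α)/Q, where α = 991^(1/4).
[Q(α):Q] = 4

α is a root of x^4 - 991. By Eisenstein's criterion at the prime p = 991 (which divides the constant term 991 but p^2 = 982081 does not, since 991 is squarefree), x^4 - 991 is irreducible over Q. Hence [Q(α):Q] = 4.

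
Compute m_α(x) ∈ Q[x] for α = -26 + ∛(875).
m_α(x) = x^3 + 78x^2 + 2028x + 16701

Set β = α + 26 = ∛(875), so β^3 = 875. Then (α + 26)^3 - 875 = 0, i.e. α is a root of g(x) = (x + 26)^3 - 875 = x^3 + 78x^2 + 2028x + 16701. Since g(x) = h(x + 26) where h(x) = x^3 - 875, and h is irreducible over Q (because 875 is not a perfect cube, so h has no rational root, and a monic cubic with no rational root is irreducible), g is also irreducible (irreducibility is preserved under the substitution x → x + 26). Hence m_α(x) = x^3 + 78x^2 + 2028x + 16701.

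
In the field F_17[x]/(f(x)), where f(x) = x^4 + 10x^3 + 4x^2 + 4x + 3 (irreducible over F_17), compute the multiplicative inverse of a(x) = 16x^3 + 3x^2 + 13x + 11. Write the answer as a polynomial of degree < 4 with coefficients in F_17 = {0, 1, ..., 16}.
a(x)^(-1) ≡ 3x^3 + 11x^2 + 12x + 16 (mod f(x))

Since f is irreducible over F_17, F_17[x]/(f) is a field and a(x) ≠ 0 has an inverse. Apply the extended Euclidean algorithm to f(x) and a(x) in F_17[x]: f(x) = (16x + 4)·a(x) + (5x^2 + 14x + 10);  a(x) = (10x + 10)·(5x^2 + 14x + 10) + (11x + 13);  (5x^2 + 14x + 10) = (2x + 2)·(11x + 13) + (1). The last nonzero remainder is the constant 1 = gcd(f, a) in F_17. Back-substituting through the division chain expresses 1 = s(x)·a(x) + t(x)·f(x) with s(x) ≡ 3x^3 + 11x^2 + 12x + 16 (mod f), so a(x)^(-1) ≡ s(x) = 3x^3 + 11x^2 + 12x + 16 (mod f). Check: (16x^3 + 3x^2 + 13x + 11)·(3x^3 + 11x^2 + 12x + 16) = 14x^6 + 15x^5 + 9x^4 + 9x^3 + 2x^2 + 6 ≡ 1 (mod x^4 + 10x^3 + 4x^2 + 4x + 3).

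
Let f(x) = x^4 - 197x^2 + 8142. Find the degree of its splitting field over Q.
[K : Q] = 4

Solving the quadratic in x^2: x^2 = (197 ± √(197^2 - 4·8142))/2 = (197 ± √6241)/2 = (197 ± 79)/2, giving x^2 = 59 or x^2 = 138. So f(x) = (x^2 - 59)(x^2 - 138) and the roots of f are ±√59, ±√138. Hence the splitting field is K = Q(√59, √138). Since 59 and 138 are distinct squarefree integers > 1, their product 8142 is not a perfect square, so √138 ∉ Q(√59). By the tower law [K:Q] = [Q(√59,√138):Q(√59)] · [Q(√59):Q] = 2 · 2 = 4.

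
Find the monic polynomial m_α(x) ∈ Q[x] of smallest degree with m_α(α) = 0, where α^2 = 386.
m_α(x) = x^2 - 386

α satisfies α^2 - 386 = 0, so x^2 - 386 annihilates α. Since d = 386 is squarefree and ≠ 1, it is not a perfect square in Q, so x^2 - 386 has no rational root and is therefore irreducible over Q (a degree-2 polynomial over a field is irreducible iff it has no root). Hence m_α(x) = x^2 - 386.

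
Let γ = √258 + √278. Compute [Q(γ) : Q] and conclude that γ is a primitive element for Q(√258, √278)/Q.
[Q(γ) : Q] = 4 (equivalently, Q(γ) = Q(√258, √278))

Obviously Q(γ) ⊆ Q(√258, √278), and [Q(√258, √278):Q] = 4 (since 258, 278 are distinct squarefree integers > 1 with 71724 not a perfect square). To show equality we compute the minimal polynomial of γ. From γ = √258 + √278: γ^2 = 258 + 2√(71724) + 278 = 536 + 2√(71724), so γ^2 - 536 = 2√(71724); squaring, (γ^2 - 536)^2 = 4·71724, i.e. γ^4 - 1072γ^2 + 287296 - 286896 = 0, i.e. γ^4 - 1072γ^2 + 400 = 0. So γ is a root of x^4 - 1072x^2 + 400. This polynomial is irreducible over Q: it has no rational root (each ±√258 ± √278 is irrational), and any factorization into two quadratics over Q would force √(71724) ∈ Q (pairing opposite roots) or √258, √278 ∈ Q (other pairings), all impossible. Hence [Q(γ):Q] = 4 = [Q(√258, √278):Q], so Q(γ) = Q(√258, √278).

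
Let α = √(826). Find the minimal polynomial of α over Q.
m_α(x) = x^2 - 826

α satisfies α^2 - 826 = 0, so x^2 - 826 annihilates α. Since d = 826 is squarefree and ≠ 1, it is not a perfect square in Q, so x^2 - 826 has no rational root and is therefore irreducible over Q (a degree-2 polynomial over a field is irreducible iff it has no root). Hence m_α(x) = x^2 - 826.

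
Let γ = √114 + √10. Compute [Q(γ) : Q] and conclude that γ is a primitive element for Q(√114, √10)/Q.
[Q(γ) : Q] = 4 (equivalently, Q(γ) = Q(√114, √10))

Obviously Q(γ) ⊆ Q(√114, √10), and [Q(√114, √10):Q] = 4 (since 114, 10 are distinct squarefree integers > 1 with 1140 not a perfect square). To show equality we compute the minimal polynomial of γ. From γ = √114 + √10: γ^2 = 114 + 2√(1140) + 10 = 124 + 2√(1140), so γ^2 - 124 = 2√(1140); squaring, (γ^2 - 124)^2 = 4·1140, i.e. γ^4 - 248γ^2 + 15376 - 4560 = 0, i.e. γ^4 - 248γ^2 + 10816 = 0. So γ is a root of x^4 - 248x^2 + 10816. This polynomial is irreducible over Q: it has no rational root (each ±√114 ± √10 is irrational), and any factorization into two quadratics over Q would force √(1140) ∈ Q (pairing opposite roots) or √114, √10 ∈ Q (other pairings), all impossible. Hence [Q(γ):Q] = 4 = [Q(√114, √10):Q], so Q(γ) = Q(√114, √10).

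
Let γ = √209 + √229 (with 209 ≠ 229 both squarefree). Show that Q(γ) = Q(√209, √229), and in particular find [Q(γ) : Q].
[Q(γ) : Q] = 4 (equivalently, Q(γ) = Q(√209, √229))

Obviously Q(γ) ⊆ Q(√209, √229), and [Q(√209, √229):Q] = 4 (since 209, 229 are distinct squarefree integers > 1 with 47861 not a perfect square). To show equality we compute the minimal polynomial of γ. From γ = √209 + √229: γ^2 = 209 + 2√(47861) + 229 = 438 + 2√(47861), so γ^2 - 438 = 2√(47861); squaring, (γ^2 - 438)^2 = 4·47861, i.e. γ^4 - 876γ^2 + 191844 - 191444 = 0, i.e. γ^4 - 876γ^2 + 400 = 0. So γ is a root of x^4 - 876x^2 + 400. This polynomial is irreducible over Q: it has no rational root (each ±√209 ± √229 is irrational), and any factorization into two quadratics over Q would force √(47861) ∈ Q (pairing opposite roots) or √209, √229 ∈ Q (other pairings), all impossible. Hence [Q(γ):Q] = 4 = [Q(√209, √229):Q], so Q(γ) = Q(√209, √229).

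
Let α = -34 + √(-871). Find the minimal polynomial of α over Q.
m_α(x) = x^2 + 68x + 2027

From α + 34 = √(-871), squaring gives (α + 34)^2 = -871, i.e. α^2 + 68α + 1156 = -871, so α^2 + 68α + 2027 = 0. The discriminant of x^2 + 68x + 2027 is (68)^2 - 4·(2027) = 4624 - 8108 = -3484, and 4·(-871) is not a perfect square in Q since -871 is squarefree and ≠ 1. Hence x^2 + 68x + 2027 is irreducible over Q and is the minimal polynomial of α.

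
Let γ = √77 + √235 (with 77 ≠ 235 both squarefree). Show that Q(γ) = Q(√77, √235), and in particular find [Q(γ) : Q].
[Q(γ) : Q] = 4 (equivalently, Q(γ) = Q(√77, √235))

Obviously Q(γ) ⊆ Q(√77, √235), and [Q(√77, √235):Q] = 4 (since 77, 235 are distinct squarefree integers > 1 with 18095 not a perfect square). To show equality we compute the minimal polynomial of γ. From γ = √77 + √235: γ^2 = 77 + 2√(18095) + 235 = 312 + 2√(18095), so γ^2 - 312 = 2√(18095); squaring, (γ^2 - 312)^2 = 4·18095, i.e. γ^4 - 624γ^2 + 97344 - 72380 = 0, i.e. γ^4 - 624γ^2 + 24964 = 0. So γ is a root of x^4 - 624x^2 + 24964. This polynomial is irreducible over Q: it has no rational root (each ±√77 ± √235 is irrational), and any factorization into two quadratics over Q would force √(18095) ∈ Q (pairing opposite roots) or √77, √235 ∈ Q (other pairings), all impossible. Hence [Q(γ):Q] = 4 = [Q(√77, √235):Q], so Q(γ) = Q(√77, √235).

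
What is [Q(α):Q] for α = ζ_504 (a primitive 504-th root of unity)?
[Q(α):Q] = 144

The minimal polynomial of ζ_504 over Q is the 504-th cyclotomic polynomial Φ_504(x), which is irreducible over Q and has degree φ(504) = 144. Hence [Q(α):Q] = φ(504) = 144.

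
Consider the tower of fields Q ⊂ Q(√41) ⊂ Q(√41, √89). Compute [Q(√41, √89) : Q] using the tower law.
[Q(√41, √89) : Q] = 4

[Q(√41):Q] = 2 (min poly x^2 - 41, irreducible since 41 is squarefree > 1). For the top step, suppose √89 ∈ Q(√41), say √89 = c + d√41 with c, d ∈ Q. Squaring: 89 = c^2 + 41d^2 + 2cd√41. Since √41 ∉ Q this forces 2cd = 0. If d = 0 then √89 = c ∈ Q, contradicting 89 squarefree > 1. If c = 0 then 89 = 41d^2, so 41·89 = (41d)^2 is a perfect square in Q — but 41·89 = 3649 is not a perfect square (since 41 and 89 are distinct squarefree integers). Contradiction. Hence √89 ∉ Q(√41), so x^2 - 89 stays irreducible over Q(√41) and [Q(√41, √89) : Q(√41)] = 2. By the tower law, [Q(√41, √89) : Q] = 2 · 2 = 4.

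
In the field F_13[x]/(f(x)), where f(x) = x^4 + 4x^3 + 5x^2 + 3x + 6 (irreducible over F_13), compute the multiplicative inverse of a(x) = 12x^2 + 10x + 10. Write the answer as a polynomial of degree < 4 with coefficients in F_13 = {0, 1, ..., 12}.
a(x)^(-1) ≡ 10x^3 + 10x^2 + 3x + 4 (mod f(x))

Since f is irreducible over F_13, F_13[x]/(f) is a field and a(x) ≠ 0 has an inverse. Apply the extended Euclidean algorithm to f(x) and a(x) in F_13[x]: f(x) = (12x^2 + 12x + 1)·a(x) + (3x + 9);  a(x) = (4x)·(3x + 9) + (10). The last nonzero remainder is the constant 10 = gcd(f, a) in F_13. Back-substituting through the division chain expresses 10 = s(x)·a(x) + t(x)·f(x) with s(x) ≡ 9x^3 + 9x^2 + 4x + 1 (mod f), so (9x^3 + 9x^2 + 4x + 1)·a(x) ≡ 10 (mod f). Multiplying by 10^(-1) ≡ 4 in F_13 gives a(x)^(-1) ≡ 4·(9x^3 + 9x^2 + 4x + 1) ≡ 10x^3 + 10x^2 + 3x + 4 (mod f). Check: (12x^2 + 10x + 10)·(10x^3 + 10x^2 + 3x + 4) = 3x^5 + 12x^4 + 2x^3 + 9x^2 + 5x + 1 ≡ 1 (mod x^4 + 4x^3 + 5x^2 + 3x + 6).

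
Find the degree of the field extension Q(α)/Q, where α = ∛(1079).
[Q(α):Q] = 3

The minimal polynomial of α is x^3 - 1079, irreducible over Q since 1079 is not a perfect cube (so x^3 - 1079 has no rational root). Hence [Q(α):Q] = deg(m_α) = 3.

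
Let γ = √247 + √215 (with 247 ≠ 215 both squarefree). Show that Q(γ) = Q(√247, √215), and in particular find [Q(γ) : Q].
[Q(γ) : Q] = 4 (equivalently, Q(γ) = Q(√247, √215))

Obviously Q(γ) ⊆ Q(√247, √215), and [Q(√247, √215):Q] = 4 (since 247, 215 are distinct squarefree integers > 1 with 53105 not a perfect square). To show equality we compute the minimal polynomial of γ. From γ = √247 + √215: γ^2 = 247 + 2√(53105) + 215 = 462 + 2√(53105), so γ^2 - 462 = 2√(53105); squaring, (γ^2 - 462)^2 = 4·53105, i.e. γ^4 - 924γ^2 + 213444 - 212420 = 0, i.e. γ^4 - 924γ^2 + 1024 = 0. So γ is a root of x^4 - 924x^2 + 1024. This polynomial is irreducible over Q: it has no rational root (each ±√247 ± √215 is irrational), and any factorization into two quadratics over Q would force √(53105) ∈ Q (pairing opposite roots) or √247, √215 ∈ Q (other pairings), all impossible. Hence [Q(γ):Q] = 4 = [Q(√247, √215):Q], so Q(γ) = Q(√247, √215).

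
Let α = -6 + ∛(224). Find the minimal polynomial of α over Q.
m_α(x) = x^3 + 18x^2 + 108x - 8

Set β = α + 6 = ∛(224), so β^3 = 224. Then (α + 6)^3 - 224 = 0, i.e. α is a root of g(x) = (x + 6)^3 - 224 = x^3 + 18x^2 + 108x - 8. Since g(x) = h(x + 6) where h(x) = x^3 - 224, and h is irreducible over Q (because 224 is not a perfect cube, so h has no rational root, and a monic cubic with no rational root is irreducible), g is also irreducible (irreducibility is preserved under the substitution x → x + 6). Hence m_α(x) = x^3 + 18x^2 + 108x - 8.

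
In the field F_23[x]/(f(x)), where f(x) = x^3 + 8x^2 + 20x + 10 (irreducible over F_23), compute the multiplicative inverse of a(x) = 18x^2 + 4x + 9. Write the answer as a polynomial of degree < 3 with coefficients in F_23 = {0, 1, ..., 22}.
a(x)^(-1) ≡ 12x^2 + x + 19 (mod f(x))

Since f is irreducible over F_23, F_23[x]/(f) is a field and a(x) ≠ 0 has an inverse. Apply the extended Euclidean algorithm to f(x) and a(x) in F_23[x]: f(x) = (9x + 1)·a(x) + (4x + 1);  a(x) = (16x + 20)·(4x + 1) + (12). The last nonzero remainder is the constant 12 = gcd(f, a) in F_23. Back-substituting through the division chain expresses 12 = s(x)·a(x) + t(x)·f(x) with s(x) ≡ 6x^2 + 12x + 21 (mod f), so (6x^2 + 12x + 21)·a(x) ≡ 12 (mod f). Multiplying by 12^(-1) ≡ 2 in F_23 gives a(x)^(-1) ≡ 2·(6x^2 + 12x + 21) ≡ 12x^2 + x + 19 (mod f). Check: (18x^2 + 4x + 9)·(12x^2 + x + 19) = 9x^4 + 20x^3 + 17x^2 + 16x + 10 ≡ 1 (mod x^3 + 8x^2 + 20x + 10).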